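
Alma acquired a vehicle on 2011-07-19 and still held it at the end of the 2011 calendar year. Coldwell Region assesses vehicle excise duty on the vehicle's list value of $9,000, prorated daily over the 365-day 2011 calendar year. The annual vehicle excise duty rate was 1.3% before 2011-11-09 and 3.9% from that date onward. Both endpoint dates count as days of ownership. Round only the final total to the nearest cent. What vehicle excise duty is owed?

2011-07-19 to 2011-11-08: 113 days at 1.3% → $9,000 × 1.3% × 113/365 = $36.2219
2011-11-09 to 2011-12-31: 53 days at 3.9% → $9,000 × 3.9% × 53/365 = $50.9671
Total = $87.1890

$87.19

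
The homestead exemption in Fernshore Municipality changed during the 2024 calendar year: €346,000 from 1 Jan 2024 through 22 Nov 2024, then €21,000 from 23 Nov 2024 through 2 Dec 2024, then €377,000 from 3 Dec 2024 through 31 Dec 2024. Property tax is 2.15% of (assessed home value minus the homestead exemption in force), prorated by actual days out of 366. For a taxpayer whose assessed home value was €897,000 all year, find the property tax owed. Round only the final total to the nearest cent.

1 Jan – 22 Nov 2024: 327 days, exemption €346,000 → (€897,000 − €346,000) × 2.15% × 327/366 = €10,584.1680
23 Nov – 2 Dec 2024: 10 days, exemption €21,000 → (€897,000 − €21,000) × 2.15% × 10/366 = €514.5902
3 Dec – 31 Dec 2024: 29 days, exemption €377,000 → (€897,000 − €377,000) × 2.15% × 29/366 = €885.8470
Total = €11,984.6052

€11,984.61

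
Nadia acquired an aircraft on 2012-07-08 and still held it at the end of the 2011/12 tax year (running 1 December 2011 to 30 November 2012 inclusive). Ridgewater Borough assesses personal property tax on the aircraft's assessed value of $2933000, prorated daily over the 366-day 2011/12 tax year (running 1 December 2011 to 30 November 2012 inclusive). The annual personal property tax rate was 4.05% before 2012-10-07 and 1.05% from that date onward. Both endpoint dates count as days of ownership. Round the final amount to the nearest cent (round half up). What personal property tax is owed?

$34162.24

2012-07-08 to 2012-10-06: 91 days at 4.05% → $2933000 × 4.05% × 91/366 = $29534.3484
2012-10-07 to 2012-11-30: 55 days at 1.05% → $2933000 × 1.05% × 55/366 = $4627.8893
Total = $34162.2377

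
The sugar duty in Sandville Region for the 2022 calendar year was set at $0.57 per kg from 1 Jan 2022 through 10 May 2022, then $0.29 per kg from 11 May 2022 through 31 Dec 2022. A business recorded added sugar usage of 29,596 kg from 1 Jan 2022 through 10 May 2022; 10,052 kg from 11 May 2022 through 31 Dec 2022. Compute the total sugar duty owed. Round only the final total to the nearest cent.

$19,784.80

1 Jan – 10 May 2022: 29,596 kg at $0.57/kg → $16,869.72
11 May – 31 Dec 2022: 10,052 kg at $0.29/kg → $2,915.08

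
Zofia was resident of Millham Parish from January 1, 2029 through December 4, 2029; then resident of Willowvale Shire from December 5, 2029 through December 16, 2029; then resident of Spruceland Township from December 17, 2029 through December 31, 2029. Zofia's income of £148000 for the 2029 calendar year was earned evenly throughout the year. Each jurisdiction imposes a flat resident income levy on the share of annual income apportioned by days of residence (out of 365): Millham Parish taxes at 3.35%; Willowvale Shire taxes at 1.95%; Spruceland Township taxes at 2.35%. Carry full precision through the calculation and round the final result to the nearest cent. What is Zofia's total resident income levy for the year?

£4829.06

Millham Parish, January 1 – December 4, 2029: 338 days → £148000 × 3.35% × 338/365 = £4591.2438
Willowvale Shire, December 5 – December 16, 2029: 12 days → £148000 × 1.95% × 12/365 = £94.8822
Spruceland Township, December 17 – December 31, 2029: 15 days → £148000 × 2.35% × 15/365 = £142.9315
Total = £4829.0575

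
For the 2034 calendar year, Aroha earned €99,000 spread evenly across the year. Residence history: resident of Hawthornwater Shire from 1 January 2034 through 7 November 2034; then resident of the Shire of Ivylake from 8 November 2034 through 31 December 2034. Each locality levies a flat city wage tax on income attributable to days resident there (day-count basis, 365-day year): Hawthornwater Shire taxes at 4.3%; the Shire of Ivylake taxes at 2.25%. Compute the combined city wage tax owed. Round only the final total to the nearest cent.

€3,956.75

Hawthornwater Shire, 1 January – 7 November 2034: 311 days → €99,000 × 4.3% × 311/365 = €3,627.1973
The Shire of Ivylake, 8 November – 31 December 2034: 54 days → €99,000 × 2.25% × 54/365 = €329.5479
Total = €3,956.7452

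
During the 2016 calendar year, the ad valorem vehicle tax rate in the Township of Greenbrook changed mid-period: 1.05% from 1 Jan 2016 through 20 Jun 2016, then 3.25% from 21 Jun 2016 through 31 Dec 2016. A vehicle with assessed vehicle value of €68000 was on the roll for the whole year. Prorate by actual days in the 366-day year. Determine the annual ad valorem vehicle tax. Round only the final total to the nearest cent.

1 Jan – 20 Jun 2016: 172 days at 1.05% → €68000 × 1.05% × 172/366 = €335.5410
21 Jun – 31 Dec 2016: 194 days at 3.25% → €68000 × 3.25% × 194/366 = €1171.4208
Total = €1506.9617

€1506.96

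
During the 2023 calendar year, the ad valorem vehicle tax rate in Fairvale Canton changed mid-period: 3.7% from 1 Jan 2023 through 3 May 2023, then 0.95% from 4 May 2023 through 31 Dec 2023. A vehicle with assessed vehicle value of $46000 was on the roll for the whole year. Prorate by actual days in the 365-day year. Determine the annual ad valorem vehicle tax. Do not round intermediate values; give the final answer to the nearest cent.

1 Jan – 3 May 2023: 123 days at 3.7% → $46000 × 3.7% × 123/365 = $573.5507
4 May – 31 Dec 2023: 242 days at 0.95% → $46000 × 0.95% × 242/365 = $289.7370
Total = $863.2877

$863.29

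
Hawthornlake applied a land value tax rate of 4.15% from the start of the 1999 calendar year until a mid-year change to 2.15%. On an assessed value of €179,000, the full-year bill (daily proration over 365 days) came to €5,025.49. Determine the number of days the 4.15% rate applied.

120 days

Let d = days at the first rate; then 365 − d days at the second rate.
€179,000 × [4.15%·d + 2.15%·(365−d)] / 365 = €5,025.49
Solving gives d = 120, so the new rate took effect on 1 May 1999.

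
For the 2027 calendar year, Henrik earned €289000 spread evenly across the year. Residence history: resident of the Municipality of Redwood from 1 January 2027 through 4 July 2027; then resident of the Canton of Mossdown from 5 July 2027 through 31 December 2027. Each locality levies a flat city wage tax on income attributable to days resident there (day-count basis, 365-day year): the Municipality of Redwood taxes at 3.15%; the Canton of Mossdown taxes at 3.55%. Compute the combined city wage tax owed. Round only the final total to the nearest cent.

The Municipality of Redwood, 1 January – 4 July 2027: 185 days → €289000 × 3.15% × 185/365 = €4614.1027
The Canton of Mossdown, 5 July – 31 December 2027: 180 days → €289000 × 3.55% × 180/365 = €5059.4795
Total = €9673.5822

€9673.58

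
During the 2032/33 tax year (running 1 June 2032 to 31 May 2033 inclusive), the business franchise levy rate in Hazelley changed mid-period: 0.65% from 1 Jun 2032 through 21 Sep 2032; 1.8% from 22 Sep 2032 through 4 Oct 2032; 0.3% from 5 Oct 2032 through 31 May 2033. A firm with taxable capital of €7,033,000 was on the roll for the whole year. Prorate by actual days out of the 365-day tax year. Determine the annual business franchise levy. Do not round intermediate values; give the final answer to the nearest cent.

€32,477.05

1 Jun – 21 Sep 2032: 113 days at 0.65% → €7,033,000 × 0.65% × 113/365 = €14,152.7082
22 Sep – 4 Oct 2032: 13 days at 1.8% → €7,033,000 × 1.8% × 13/365 = €4,508.8274
5 Oct 2032 – 31 May 2033: 239 days at 0.3% → €7,033,000 × 0.3% × 239/365 = €13,815.5096
Total = €32,477.0452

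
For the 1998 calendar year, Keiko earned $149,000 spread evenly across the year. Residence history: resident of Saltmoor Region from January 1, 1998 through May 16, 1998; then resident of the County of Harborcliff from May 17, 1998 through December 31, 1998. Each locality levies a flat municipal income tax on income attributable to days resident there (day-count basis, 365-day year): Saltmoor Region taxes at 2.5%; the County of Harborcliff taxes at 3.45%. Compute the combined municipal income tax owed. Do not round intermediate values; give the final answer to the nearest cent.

Saltmoor Region, January 1 – May 16, 1998: 136 days → $149,000 × 2.5% × 136/365 = $1,387.9452
The County of Harborcliff, May 17 – December 31, 1998: 229 days → $149,000 × 3.45% × 229/365 = $3,225.1356
Total = $4,613.0808

$4,613.08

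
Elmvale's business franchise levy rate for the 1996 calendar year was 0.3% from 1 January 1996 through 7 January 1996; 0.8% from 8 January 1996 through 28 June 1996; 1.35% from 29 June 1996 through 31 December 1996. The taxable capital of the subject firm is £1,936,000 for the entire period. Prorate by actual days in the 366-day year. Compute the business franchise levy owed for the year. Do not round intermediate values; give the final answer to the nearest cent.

1 January – 7 January 1996: 7 days at 0.3% → £1,936,000 × 0.3% × 7/366 = £111.0820
8 January – 28 June 1996: 173 days at 0.8% → £1,936,000 × 0.8% × 173/366 = £7,320.8306
29 June – 31 December 1996: 186 days at 1.35% → £1,936,000 × 1.35% × 186/366 = £13,282.2295
Total = £20,714.1421

£20,714.14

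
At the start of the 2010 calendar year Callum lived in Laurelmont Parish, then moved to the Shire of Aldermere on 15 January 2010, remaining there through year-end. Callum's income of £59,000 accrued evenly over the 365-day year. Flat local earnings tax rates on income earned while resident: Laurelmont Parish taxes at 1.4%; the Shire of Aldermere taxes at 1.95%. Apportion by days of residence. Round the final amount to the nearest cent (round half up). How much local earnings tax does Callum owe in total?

Laurelmont Parish, 1 January – 14 January 2010: 14 days → £59,000 × 1.4% × 14/365 = £31.6822
The Shire of Aldermere, 15 January – 31 December 2010: 351 days → £59,000 × 1.95% × 351/365 = £1,106.3712
Total = £1,138.0534

£1,138.05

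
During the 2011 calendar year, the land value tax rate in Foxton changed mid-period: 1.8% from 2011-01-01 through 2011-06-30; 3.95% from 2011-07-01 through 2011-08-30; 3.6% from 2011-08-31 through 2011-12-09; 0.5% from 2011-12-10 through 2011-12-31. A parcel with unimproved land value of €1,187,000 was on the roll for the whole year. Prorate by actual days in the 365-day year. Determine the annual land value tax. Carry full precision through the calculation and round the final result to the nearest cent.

2011-01-01 to 2011-06-30: 181 days at 1.8% → €1,187,000 × 1.8% × 181/365 = €10,595.1945
2011-07-01 to 2011-08-30: 61 days at 3.95% → €1,187,000 × 3.95% × 61/365 = €7,835.8260
2011-08-31 to 2011-12-09: 101 days at 3.6% → €1,187,000 × 3.6% × 101/365 = €11,824.4712
2011-12-10 to 2011-12-31: 22 days at 0.5% → €1,187,000 × 0.5% × 22/365 = €357.7260
Total = €30,613.2178

€30,613.22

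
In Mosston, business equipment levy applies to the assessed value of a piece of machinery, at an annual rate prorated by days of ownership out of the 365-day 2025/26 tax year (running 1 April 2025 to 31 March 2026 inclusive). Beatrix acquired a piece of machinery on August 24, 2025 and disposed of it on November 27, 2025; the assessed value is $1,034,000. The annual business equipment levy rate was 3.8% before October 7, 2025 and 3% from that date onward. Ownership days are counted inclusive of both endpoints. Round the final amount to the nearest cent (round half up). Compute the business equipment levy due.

$9,155.86

August 24 – October 6, 2025: 44 days at 3.8% → $1,034,000 × 3.8% × 44/365 = $4,736.5699
October 7 – November 27, 2025: 52 days at 3% → $1,034,000 × 3% × 52/365 = $4,419.2877
Total = $9,155.8575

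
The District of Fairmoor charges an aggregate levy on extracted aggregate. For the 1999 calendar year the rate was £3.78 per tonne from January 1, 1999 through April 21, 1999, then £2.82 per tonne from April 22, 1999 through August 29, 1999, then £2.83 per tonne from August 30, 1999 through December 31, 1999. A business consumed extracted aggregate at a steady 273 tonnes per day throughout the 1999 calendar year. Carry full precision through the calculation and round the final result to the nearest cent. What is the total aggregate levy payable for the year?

£310,428.30

January 1 – April 21, 1999: 111 days × 273 tonnes/day = 30,303 tonnes at £3.78/tonne → £114,545.34
April 22 – August 29, 1999: 130 days × 273 tonnes/day = 35,490 tonnes at £2.82/tonne → £100,081.80
August 30 – December 31, 1999: 124 days × 273 tonnes/day = 33,852 tonnes at £2.83/tonne → £95,801.16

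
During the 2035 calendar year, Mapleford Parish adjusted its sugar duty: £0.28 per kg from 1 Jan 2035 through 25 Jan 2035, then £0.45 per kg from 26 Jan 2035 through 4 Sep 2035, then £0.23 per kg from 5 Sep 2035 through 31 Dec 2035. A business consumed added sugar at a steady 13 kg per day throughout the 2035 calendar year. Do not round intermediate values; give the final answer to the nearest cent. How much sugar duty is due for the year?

£1742.52

1 Jan – 25 Jan 2035: 25 days × 13 kg/day = 325 kg at £0.28/kg → £91.00
26 Jan – 4 Sep 2035: 222 days × 13 kg/day = 2,886 kg at £0.45/kg → £1298.70
5 Sep – 31 Dec 2035: 118 days × 13 kg/day = 1,534 kg at £0.23/kg → £352.82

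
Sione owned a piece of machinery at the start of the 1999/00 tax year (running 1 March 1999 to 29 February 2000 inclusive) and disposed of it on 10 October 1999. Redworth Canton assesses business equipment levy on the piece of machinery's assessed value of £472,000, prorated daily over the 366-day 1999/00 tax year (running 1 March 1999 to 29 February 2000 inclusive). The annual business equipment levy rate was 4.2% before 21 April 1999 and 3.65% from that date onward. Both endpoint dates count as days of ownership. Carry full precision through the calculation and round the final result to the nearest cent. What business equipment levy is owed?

1 March – 20 April 1999: 51 days at 4.2% → £472,000 × 4.2% × 51/366 = £2,762.3607
21 April – 10 October 1999: 173 days at 3.65% → £472,000 × 3.65% × 173/366 = £8,143.2896
Total = £10,905.6503

£10,905.65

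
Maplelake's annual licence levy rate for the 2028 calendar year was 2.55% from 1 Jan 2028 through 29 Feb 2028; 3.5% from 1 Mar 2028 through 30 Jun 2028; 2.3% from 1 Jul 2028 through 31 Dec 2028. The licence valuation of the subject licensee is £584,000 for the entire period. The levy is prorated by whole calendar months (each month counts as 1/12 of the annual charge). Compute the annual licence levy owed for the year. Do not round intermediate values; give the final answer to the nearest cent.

£16,011.33

1 Jan – 29 Feb 2028: 2 months at 2.55% → £584,000 × 2.55% × 2/12 = £2,482.0000
1 Mar – 30 Jun 2028: 4 months at 3.5% → £584,000 × 3.5% × 4/12 = £6,813.3333
1 Jul – 31 Dec 2028: 6 months at 2.3% → £584,000 × 2.3% × 6/12 = £6,716.0000
Total = £16,011.3333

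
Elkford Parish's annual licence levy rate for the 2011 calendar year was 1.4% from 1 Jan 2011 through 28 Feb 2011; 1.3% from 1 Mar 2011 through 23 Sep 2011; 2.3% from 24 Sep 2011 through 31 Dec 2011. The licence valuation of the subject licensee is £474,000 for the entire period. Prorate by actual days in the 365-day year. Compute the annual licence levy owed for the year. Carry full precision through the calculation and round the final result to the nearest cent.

1 Jan – 28 Feb 2011: 59 days at 1.4% → £474,000 × 1.4% × 59/365 = £1,072.6685
1 Mar – 23 Sep 2011: 207 days at 1.3% → £474,000 × 1.3% × 207/365 = £3,494.6137
24 Sep – 31 Dec 2011: 99 days at 2.3% → £474,000 × 2.3% × 99/365 = £2,956.9808
Total = £7,524.2630

£7,524.26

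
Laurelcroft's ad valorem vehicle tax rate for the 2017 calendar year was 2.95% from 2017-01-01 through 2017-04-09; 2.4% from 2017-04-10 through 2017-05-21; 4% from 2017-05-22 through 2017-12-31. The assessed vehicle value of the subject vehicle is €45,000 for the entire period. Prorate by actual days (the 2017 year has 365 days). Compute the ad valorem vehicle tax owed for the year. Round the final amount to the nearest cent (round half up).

2017-01-01 to 2017-04-09: 99 days at 2.95% → €45,000 × 2.95% × 99/365 = €360.0616
2017-04-10 to 2017-05-21: 42 days at 2.4% → €45,000 × 2.4% × 42/365 = €124.2740
2017-05-22 to 2017-12-31: 224 days at 4% → €45,000 × 4% × 224/365 = €1,104.6575
Total = €1,588.9932

€1,588.99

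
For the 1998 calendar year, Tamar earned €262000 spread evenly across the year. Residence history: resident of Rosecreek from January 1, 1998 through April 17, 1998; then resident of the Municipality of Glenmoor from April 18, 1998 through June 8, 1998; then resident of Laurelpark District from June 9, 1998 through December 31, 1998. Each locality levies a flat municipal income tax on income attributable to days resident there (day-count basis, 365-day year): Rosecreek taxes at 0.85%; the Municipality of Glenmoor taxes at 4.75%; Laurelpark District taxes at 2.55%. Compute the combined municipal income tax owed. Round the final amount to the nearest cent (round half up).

€6196.48

Rosecreek, January 1 – April 17, 1998: 107 days → €262000 × 0.85% × 107/365 = €652.8466
The Municipality of Glenmoor, April 18 – June 8, 1998: 52 days → €262000 × 4.75% × 52/365 = €1772.9863
Laurelpark District, June 9 – December 31, 1998: 206 days → €262000 × 2.55% × 206/365 = €3770.6466
Total = €6196.4795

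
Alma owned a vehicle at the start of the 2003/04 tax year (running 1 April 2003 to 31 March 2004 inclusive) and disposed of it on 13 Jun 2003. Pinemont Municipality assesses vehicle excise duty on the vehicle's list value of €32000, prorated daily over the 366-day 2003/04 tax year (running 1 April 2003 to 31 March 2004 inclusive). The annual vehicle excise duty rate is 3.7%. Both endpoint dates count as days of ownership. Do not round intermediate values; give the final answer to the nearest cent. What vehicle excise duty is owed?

Days held (1 Apr – 13 Jun 2003): 74 out of 366
Tax = €32000 × 3.7% × 74/366 = €239.3880

€239.39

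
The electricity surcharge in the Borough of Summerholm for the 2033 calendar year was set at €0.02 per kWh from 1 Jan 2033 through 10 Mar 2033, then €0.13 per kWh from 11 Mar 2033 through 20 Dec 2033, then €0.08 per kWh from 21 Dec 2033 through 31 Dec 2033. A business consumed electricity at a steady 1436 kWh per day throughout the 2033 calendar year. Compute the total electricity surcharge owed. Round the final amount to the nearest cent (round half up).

€56449.16

1 Jan – 10 Mar 2033: 69 days × 1436 kWh/day = 99,084 kWh at €0.02/kWh → €1981.68
11 Mar – 20 Dec 2033: 285 days × 1436 kWh/day = 409,260 kWh at €0.13/kWh → €53203.80
21 Dec – 31 Dec 2033: 11 days × 1436 kWh/day = 15,796 kWh at €0.08/kWh → €1263.68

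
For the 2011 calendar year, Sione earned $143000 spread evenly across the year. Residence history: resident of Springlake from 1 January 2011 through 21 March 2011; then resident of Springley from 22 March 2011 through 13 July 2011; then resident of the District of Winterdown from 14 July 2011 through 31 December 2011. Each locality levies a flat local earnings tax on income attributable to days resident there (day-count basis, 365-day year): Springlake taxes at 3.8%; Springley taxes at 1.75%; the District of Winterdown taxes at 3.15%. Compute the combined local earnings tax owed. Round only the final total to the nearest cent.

$4082.94

Springlake, 1 January – 21 March 2011: 80 days → $143000 × 3.8% × 80/365 = $1191.0137
Springley, 22 March – 13 July 2011: 114 days → $143000 × 1.75% × 114/365 = $781.6027
The District of Winterdown, 14 July – 31 December 2011: 171 days → $143000 × 3.15% × 171/365 = $2110.3274
Total = $4082.9438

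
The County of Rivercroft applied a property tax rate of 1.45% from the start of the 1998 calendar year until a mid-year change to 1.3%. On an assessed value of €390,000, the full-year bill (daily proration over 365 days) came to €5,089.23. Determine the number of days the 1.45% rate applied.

Let d = days at the first rate; then 365 − d days at the second rate.
€390,000 × [1.45%·d + 1.3%·(365−d)] / 365 = €5,089.23
Solving gives d = 12, so the new rate took effect on 13 January 1998.

12 days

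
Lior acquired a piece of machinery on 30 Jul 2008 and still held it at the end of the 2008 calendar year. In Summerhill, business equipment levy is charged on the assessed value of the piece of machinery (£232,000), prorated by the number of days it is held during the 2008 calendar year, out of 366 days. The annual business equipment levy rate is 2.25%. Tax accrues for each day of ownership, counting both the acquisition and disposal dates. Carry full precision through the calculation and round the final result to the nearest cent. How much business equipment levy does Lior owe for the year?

£2,210.66

Days held (30 Jul – 31 Dec 2008): 155 out of 366
Tax = £232,000 × 2.25% × 155/366 = £2,210.6557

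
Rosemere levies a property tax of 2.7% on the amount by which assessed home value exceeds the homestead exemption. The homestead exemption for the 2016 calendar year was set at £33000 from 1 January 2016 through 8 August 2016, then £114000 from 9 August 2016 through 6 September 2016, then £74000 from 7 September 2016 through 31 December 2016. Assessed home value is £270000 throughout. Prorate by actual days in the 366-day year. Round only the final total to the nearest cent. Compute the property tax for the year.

1 January – 8 August 2016: 221 days, exemption £33000 → (£270000 − £33000) × 2.7% × 221/366 = £3863.8770
9 August – 6 September 2016: 29 days, exemption £114000 → (£270000 − £114000) × 2.7% × 29/366 = £333.7377
7 September – 31 December 2016: 116 days, exemption £74000 → (£270000 − £74000) × 2.7% × 116/366 = £1677.2459
Total = £5874.8607

£5874.86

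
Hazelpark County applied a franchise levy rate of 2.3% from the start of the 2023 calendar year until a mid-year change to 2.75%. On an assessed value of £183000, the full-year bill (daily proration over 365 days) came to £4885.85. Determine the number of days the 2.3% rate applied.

Let d = days at the first rate; then 365 − d days at the second rate.
£183000 × [2.3%·d + 2.75%·(365−d)] / 365 = £4885.85
Solving gives d = 65, so the new rate took effect on March 7, 2023.

65 days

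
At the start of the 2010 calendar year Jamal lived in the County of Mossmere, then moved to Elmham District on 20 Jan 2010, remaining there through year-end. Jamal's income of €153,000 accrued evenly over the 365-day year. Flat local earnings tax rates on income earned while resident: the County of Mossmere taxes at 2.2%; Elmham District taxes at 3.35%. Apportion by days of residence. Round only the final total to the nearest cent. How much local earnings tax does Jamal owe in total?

The County of Mossmere, 1 Jan – 19 Jan 2010: 19 days → €153,000 × 2.2% × 19/365 = €175.2164
Elmham District, 20 Jan – 31 Dec 2010: 346 days → €153,000 × 3.35% × 346/365 = €4,858.6932
Total = €5,033.9096

€5,033.91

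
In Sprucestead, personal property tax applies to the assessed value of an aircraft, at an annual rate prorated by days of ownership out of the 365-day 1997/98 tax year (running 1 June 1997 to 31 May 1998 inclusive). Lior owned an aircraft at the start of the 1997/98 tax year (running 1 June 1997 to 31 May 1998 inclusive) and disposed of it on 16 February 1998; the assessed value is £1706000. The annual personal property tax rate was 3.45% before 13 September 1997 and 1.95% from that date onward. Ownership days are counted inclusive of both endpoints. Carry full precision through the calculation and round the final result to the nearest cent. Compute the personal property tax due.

£31079.58

1 June – 12 September 1997: 104 days at 3.45% → £1706000 × 3.45% × 104/365 = £16770.2137
13 September 1997 – 16 February 1998: 157 days at 1.95% → £1706000 × 1.95% × 157/365 = £14309.3671
Total = £31079.5808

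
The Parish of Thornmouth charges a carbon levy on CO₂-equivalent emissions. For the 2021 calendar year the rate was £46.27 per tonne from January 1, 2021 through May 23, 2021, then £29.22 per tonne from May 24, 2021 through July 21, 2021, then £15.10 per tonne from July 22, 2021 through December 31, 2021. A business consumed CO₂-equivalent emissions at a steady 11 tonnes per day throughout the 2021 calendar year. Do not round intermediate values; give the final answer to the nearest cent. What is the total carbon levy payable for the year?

£118,820.79

January 1 – May 23, 2021: 143 days × 11 tonnes/day = 1,573 tonnes at £46.27/tonne → £72,782.71
May 24 – July 21, 2021: 59 days × 11 tonnes/day = 649 tonnes at £29.22/tonne → £18,963.78
July 22 – December 31, 2021: 163 days × 11 tonnes/day = 1,793 tonnes at £15.10/tonne → £27,074.30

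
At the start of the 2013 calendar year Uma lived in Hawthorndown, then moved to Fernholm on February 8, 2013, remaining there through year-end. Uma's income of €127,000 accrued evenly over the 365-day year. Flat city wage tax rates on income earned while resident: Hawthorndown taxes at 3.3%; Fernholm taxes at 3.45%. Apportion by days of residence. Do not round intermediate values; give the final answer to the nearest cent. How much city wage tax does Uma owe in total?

€4,361.67

Hawthorndown, January 1 – February 7, 2013: 38 days → €127,000 × 3.3% × 38/365 = €436.3233
Fernholm, February 8 – December 31, 2013: 327 days → €127,000 × 3.45% × 327/365 = €3,925.3438
Total = €4,361.6671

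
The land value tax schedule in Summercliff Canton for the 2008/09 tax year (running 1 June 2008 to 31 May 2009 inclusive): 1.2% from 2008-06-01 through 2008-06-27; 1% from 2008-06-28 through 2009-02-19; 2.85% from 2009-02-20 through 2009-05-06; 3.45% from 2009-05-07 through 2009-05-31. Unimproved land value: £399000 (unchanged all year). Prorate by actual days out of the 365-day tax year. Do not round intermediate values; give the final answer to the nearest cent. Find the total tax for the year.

£6255.55

2008-06-01 to 2008-06-27: 27 days at 1.2% → £399000 × 1.2% × 27/365 = £354.1808
2008-06-28 to 2009-02-19: 237 days at 1% → £399000 × 1% × 237/365 = £2590.7671
2009-02-20 to 2009-05-06: 76 days at 2.85% → £399000 × 2.85% × 76/365 = £2367.7644
2009-05-07 to 2009-05-31: 25 days at 3.45% → £399000 × 3.45% × 25/365 = £942.8425
Total = £6255.5548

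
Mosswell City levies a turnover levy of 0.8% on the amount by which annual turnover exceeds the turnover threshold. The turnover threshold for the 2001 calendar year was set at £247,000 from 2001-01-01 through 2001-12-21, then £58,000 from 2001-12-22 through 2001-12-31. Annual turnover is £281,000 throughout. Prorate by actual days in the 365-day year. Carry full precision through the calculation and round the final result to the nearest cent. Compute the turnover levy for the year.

£313.42

2001-01-01 to 2001-12-21: 355 days, exemption £247,000 → (£281,000 − £247,000) × 0.8% × 355/365 = £264.5479
2001-12-22 to 2001-12-31: 10 days, exemption £58,000 → (£281,000 − £58,000) × 0.8% × 10/365 = £48.8767
Total = £313.4247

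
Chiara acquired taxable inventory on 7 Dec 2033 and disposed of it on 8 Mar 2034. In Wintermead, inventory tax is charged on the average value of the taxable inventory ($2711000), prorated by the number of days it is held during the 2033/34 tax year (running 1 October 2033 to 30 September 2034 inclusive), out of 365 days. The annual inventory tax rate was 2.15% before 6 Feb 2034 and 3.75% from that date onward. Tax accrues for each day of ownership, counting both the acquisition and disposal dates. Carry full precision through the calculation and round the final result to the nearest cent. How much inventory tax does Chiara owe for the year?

$18375.38

7 Dec 2033 – 5 Feb 2034: 61 days at 2.15% → $2711000 × 2.15% × 61/365 = $9741.0315
6 Feb – 8 Mar 2034: 31 days at 3.75% → $2711000 × 3.75% × 31/365 = $8634.3493
Total = $18375.3808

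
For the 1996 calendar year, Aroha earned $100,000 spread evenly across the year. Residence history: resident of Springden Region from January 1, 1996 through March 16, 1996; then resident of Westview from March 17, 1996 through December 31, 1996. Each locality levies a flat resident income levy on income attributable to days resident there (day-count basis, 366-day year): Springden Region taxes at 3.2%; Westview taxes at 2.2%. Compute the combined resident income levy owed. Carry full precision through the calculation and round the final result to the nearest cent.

Springden Region, January 1 – March 16, 1996: 76 days → $100,000 × 3.2% × 76/366 = $664.4809
Westview, March 17 – December 31, 1996: 290 days → $100,000 × 2.2% × 290/366 = $1,743.1694
Total = $2,407.6503

$2,407.65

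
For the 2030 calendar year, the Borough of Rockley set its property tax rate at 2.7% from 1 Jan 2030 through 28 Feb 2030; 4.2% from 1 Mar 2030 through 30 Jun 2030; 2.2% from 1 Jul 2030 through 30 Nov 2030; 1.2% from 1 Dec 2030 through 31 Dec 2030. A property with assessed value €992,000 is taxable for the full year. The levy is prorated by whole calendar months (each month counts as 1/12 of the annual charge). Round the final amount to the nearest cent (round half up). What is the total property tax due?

€28,437.33

1 Jan – 28 Feb 2030: 2 months at 2.7% → €992,000 × 2.7% × 2/12 = €4,464.0000
1 Mar – 30 Jun 2030: 4 months at 4.2% → €992,000 × 4.2% × 4/12 = €13,888.0000
1 Jul – 30 Nov 2030: 5 months at 2.2% → €992,000 × 2.2% × 5/12 = €9,093.3333
1 Dec – 31 Dec 2030: 1 month at 1.2% → €992,000 × 1.2% × 1/12 = €992.0000
Total = €28,437.3333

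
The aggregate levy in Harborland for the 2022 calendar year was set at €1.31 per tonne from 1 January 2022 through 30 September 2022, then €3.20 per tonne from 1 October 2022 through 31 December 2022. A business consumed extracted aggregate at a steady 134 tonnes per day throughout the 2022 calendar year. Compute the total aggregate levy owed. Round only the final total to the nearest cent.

€87372.02

1 January – 30 September 2022: 273 days × 134 tonnes/day = 36,582 tonnes at €1.31/tonne → €47922.42
1 October – 31 December 2022: 92 days × 134 tonnes/day = 12,328 tonnes at €3.20/tonne → €39449.60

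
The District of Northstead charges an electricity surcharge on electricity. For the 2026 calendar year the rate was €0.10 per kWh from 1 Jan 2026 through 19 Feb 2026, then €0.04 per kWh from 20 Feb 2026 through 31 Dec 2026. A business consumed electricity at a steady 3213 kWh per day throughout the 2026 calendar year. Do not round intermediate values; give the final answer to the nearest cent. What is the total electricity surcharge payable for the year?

€56,548.80

1 Jan – 19 Feb 2026: 50 days × 3213 kWh/day = 160,650 kWh at €0.10/kWh → €16,065.00
20 Feb – 31 Dec 2026: 315 days × 3213 kWh/day = 1,012,095 kWh at €0.04/kWh → €40,483.80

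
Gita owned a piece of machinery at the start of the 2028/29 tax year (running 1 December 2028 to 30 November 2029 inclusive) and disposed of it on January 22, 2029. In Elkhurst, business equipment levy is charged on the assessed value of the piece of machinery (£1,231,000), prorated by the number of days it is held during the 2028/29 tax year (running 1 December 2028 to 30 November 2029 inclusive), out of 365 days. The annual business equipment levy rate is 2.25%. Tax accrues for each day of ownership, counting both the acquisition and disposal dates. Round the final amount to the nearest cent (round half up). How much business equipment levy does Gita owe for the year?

Days held (December 1, 2028 – January 22, 2029): 53 out of 365
Tax = £1,231,000 × 2.25% × 53/365 = £4,021.8288

£4,021.83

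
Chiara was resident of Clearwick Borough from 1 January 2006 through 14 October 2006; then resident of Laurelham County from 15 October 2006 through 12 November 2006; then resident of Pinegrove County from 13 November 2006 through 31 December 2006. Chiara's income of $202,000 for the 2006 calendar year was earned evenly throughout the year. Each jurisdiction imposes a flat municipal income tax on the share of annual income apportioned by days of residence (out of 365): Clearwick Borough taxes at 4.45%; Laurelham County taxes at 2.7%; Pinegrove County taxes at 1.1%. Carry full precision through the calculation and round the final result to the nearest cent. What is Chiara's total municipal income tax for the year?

Clearwick Borough, 1 January – 14 October 2006: 287 days → $202,000 × 4.45% × 287/365 = $7,068.0630
Laurelham County, 15 October – 12 November 2006: 29 days → $202,000 × 2.7% × 29/365 = $433.3315
Pinegrove County, 13 November – 31 December 2006: 49 days → $202,000 × 1.1% × 49/365 = $298.2959
Total = $7,799.6904

$7,799.69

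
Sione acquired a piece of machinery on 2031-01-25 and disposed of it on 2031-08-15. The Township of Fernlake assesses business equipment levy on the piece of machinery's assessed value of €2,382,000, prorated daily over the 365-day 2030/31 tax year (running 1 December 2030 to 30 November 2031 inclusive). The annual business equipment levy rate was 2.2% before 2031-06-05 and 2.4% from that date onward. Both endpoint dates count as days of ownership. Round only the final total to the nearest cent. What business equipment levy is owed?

2031-01-25 to 2031-06-04: 131 days at 2.2% → €2,382,000 × 2.2% × 131/365 = €18,808.0110
2031-06-05 to 2031-08-15: 72 days at 2.4% → €2,382,000 × 2.4% × 72/365 = €11,276.9753
Total = €30,084.9863

€30,084.99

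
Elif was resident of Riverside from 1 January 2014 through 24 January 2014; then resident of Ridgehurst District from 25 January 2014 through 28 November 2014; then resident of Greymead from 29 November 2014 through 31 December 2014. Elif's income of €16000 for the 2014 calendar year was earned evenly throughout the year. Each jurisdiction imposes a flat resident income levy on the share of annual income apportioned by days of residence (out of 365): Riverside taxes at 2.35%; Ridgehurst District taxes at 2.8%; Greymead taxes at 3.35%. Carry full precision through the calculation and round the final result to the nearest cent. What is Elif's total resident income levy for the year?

Riverside, 1 January – 24 January 2014: 24 days → €16000 × 2.35% × 24/365 = €24.7233
Ridgehurst District, 25 January – 28 November 2014: 308 days → €16000 × 2.8% × 308/365 = €378.0384
Greymead, 29 November – 31 December 2014: 33 days → €16000 × 3.35% × 33/365 = €48.4603
Total = €451.2219

€451.22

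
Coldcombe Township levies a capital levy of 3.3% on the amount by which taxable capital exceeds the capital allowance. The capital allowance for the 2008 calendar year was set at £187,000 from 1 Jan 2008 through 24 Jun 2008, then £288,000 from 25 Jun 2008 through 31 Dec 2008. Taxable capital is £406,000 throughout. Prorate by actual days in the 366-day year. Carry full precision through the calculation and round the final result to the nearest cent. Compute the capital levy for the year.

1 Jan – 24 Jun 2008: 176 days, exemption £187,000 → (£406,000 − £187,000) × 3.3% × 176/366 = £3,475.2787
25 Jun – 31 Dec 2008: 190 days, exemption £288,000 → (£406,000 − £288,000) × 3.3% × 190/366 = £2,021.4754
Total = £5,496.7541

£5,496.75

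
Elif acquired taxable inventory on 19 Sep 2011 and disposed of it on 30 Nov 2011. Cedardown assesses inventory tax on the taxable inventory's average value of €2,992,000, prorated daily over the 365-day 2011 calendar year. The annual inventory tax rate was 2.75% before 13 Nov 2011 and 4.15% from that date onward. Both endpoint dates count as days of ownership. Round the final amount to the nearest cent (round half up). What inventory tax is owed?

19 Sep – 12 Nov 2011: 55 days at 2.75% → €2,992,000 × 2.75% × 55/365 = €12,398.3562
13 Nov – 30 Nov 2011: 18 days at 4.15% → €2,992,000 × 4.15% × 18/365 = €6,123.3534
Total = €18,521.7096

€18,521.71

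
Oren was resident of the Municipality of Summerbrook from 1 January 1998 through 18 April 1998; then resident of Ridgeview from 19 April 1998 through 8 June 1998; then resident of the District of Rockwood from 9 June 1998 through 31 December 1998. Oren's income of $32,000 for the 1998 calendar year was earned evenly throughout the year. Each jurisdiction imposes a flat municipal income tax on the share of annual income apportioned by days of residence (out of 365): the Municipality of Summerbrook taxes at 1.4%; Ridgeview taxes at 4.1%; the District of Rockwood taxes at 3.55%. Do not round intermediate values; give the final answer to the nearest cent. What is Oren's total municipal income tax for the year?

The Municipality of Summerbrook, 1 January – 18 April 1998: 108 days → $32,000 × 1.4% × 108/365 = $132.5589
Ridgeview, 19 April – 8 June 1998: 51 days → $32,000 × 4.1% × 51/365 = $183.3205
The District of Rockwood, 9 June – 31 December 1998: 206 days → $32,000 × 3.55% × 206/365 = $641.1397
Total = $957.0192

$957.02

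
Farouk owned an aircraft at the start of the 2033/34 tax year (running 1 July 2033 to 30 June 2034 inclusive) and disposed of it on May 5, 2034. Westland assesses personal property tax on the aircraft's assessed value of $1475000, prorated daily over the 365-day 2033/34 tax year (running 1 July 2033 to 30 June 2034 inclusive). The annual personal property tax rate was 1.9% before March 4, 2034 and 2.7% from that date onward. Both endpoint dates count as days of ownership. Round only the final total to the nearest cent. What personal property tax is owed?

July 1, 2033 – March 3, 2034: 246 days at 1.9% → $1475000 × 1.9% × 246/365 = $18888.0822
March 4 – May 5, 2034: 63 days at 2.7% → $1475000 × 2.7% × 63/365 = $6873.9041
Total = $25761.9863

$25761.99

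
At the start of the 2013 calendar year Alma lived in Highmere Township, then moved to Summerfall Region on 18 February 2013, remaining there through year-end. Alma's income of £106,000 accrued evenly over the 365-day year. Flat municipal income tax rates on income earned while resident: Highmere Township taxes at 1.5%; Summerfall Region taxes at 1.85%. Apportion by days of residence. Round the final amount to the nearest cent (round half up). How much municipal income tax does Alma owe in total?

Highmere Township, 1 January – 17 February 2013: 48 days → £106,000 × 1.5% × 48/365 = £209.0959
Summerfall Region, 18 February – 31 December 2013: 317 days → £106,000 × 1.85% × 317/365 = £1,703.1151
Total = £1,912.2110

£1,912.21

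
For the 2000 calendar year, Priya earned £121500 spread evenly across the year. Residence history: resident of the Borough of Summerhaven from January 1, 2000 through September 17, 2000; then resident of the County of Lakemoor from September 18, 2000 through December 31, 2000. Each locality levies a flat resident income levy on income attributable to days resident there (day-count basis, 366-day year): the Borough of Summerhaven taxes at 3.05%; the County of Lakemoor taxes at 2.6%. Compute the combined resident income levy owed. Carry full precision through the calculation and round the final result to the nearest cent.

The Borough of Summerhaven, January 1 – September 17, 2000: 261 days → £121500 × 3.05% × 261/366 = £2642.6250
The County of Lakemoor, September 18 – December 31, 2000: 105 days → £121500 × 2.6% × 105/366 = £906.2705
Total = £3548.8955

£3548.90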